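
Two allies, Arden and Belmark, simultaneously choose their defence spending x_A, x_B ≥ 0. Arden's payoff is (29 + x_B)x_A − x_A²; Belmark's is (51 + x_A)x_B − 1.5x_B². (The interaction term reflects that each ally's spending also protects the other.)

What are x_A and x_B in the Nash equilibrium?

27.6, 26.2

Expanding Arden's payoff: 29x_A + x_Bx_A − x_A².
∂π/∂x_A = 29 + x_B − 2x_A = 0, so x_A = 14.5 + 0.5x_B.
Likewise for Belmark: x_B = 17 + (1/3)x_A.
Plugging x_B into Arden's best response: x_A = 14.5 + 0.5(17 + (1/3)x_A) ⇒ (5/6)x_A = 23, so x_A = 27.6.
Then x_B = 17 + (1/3)·27.6 = 26.2.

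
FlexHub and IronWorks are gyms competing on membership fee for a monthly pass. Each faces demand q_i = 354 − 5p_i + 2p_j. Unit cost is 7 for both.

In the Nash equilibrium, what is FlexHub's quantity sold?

FlexHub's profit: π = (p_{FlexHub} − 7)(354 − 5p_{FlexHub} + 2p_{IronWorks}).
∂π/∂p_{FlexHub} = 389 − 10p_{FlexHub} + 2p_{IronWorks} = 0 ⇒ p_{FlexHub} = 38.9 + 0.2p_{IronWorks}.
By symmetry p_{IronWorks} = p_{FlexHub}; substituting into the reaction function, 0.8p_{FlexHub} = 38.9 and p_{FlexHub} = 48.625.
q_{FlexHub} = 354 − 5·48.625 + 2·48.625 = 208.125.

208.125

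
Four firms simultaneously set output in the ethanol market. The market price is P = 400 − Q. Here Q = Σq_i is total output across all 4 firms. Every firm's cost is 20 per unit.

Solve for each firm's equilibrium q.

76

A representative firm's profit is π_i = q_i(400 − Q) − 20q_i, with Q = q_i + Σ_{j≠i} q_j.
First-order condition: 380 − 2q_i − Σ_{j≠i} q_j = 0.
In a symmetric equilibrium every firm chooses the same q, so Σ_{j≠i} q_j = 3q. The condition becomes 380 − 5q = 0, giving q = 380/5 = 76.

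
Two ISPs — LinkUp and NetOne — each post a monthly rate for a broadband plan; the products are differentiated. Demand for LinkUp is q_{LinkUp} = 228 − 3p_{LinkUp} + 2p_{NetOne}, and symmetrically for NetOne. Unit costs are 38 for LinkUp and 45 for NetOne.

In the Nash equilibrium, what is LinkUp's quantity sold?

LinkUp's profit: π = (p_{LinkUp} − 38)(228 − 3p_{LinkUp} + 2p_{NetOne}).
∂π/∂p_{LinkUp} = 342 − 6p_{LinkUp} + 2p_{NetOne} = 0 ⇒ p_{LinkUp} = 57 + (1/3)p_{NetOne}.
Similarly p_{NetOne} = 60.5 + (1/3)p_{LinkUp}.
Solving the two reaction functions simultaneously: (1 − (1/3)(1/3))p_{LinkUp} = 57 + (1/3)·60.5, so (8/9)p_{LinkUp} = 463/6 and p_{LinkUp} = 86.8125.
Then p_{NetOne} = 60.5 + (1/3)·86.8125 = 89.4375.
q_{LinkUp} = 228 − 3·86.8125 + 2·89.4375 = 146.4375.

146.4375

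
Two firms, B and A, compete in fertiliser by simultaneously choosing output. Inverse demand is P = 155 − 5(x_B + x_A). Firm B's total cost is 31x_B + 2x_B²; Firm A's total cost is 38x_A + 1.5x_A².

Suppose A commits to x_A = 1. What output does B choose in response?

8.5

Firm B's profit: π = x_B(155 − 5(x_B + x_A)) − 31x_B − 2x_B².
∂π/∂x_B = 124 − 14x_B − 5x_A = 0, so x_B = 62/7 − (5/14)x_A.
At x_A = 1: x_B = 62/7 − (5/14)·1 = 8.5.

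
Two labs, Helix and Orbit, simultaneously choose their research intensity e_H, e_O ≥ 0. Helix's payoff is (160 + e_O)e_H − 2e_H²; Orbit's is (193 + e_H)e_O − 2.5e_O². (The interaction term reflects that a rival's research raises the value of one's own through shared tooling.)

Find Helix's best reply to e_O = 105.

Expanding Helix's payoff: 160e_H + e_Oe_H − 2e_H².
∂π/∂e_H = 160 + e_O − 4e_H = 0, so e_H = 40 + 0.25e_O.
At e_O = 105: e_H = 40 + 0.25·105 = 66.25.

66.25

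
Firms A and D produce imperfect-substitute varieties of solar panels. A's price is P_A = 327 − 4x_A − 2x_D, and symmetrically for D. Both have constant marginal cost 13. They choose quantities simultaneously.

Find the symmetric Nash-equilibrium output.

31.4

Firm A's profit: π = x_A(327 − 4x_A − 2x_D) − 13x_A.
∂π/∂x_A = 314 − 8x_A − 2x_D = 0 ⇒ x_A = 39.25 − 0.25x_D.
By symmetry x_D = x_A; substituting into the reaction function, 1.25x_A = 39.25 and x_A = 31.4.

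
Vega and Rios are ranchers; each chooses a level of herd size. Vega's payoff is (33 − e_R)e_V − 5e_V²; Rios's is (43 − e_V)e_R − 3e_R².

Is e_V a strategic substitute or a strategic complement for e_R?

strategic substitutes

Expanding Vega's payoff: 33e_V − e_Re_V − 5e_V².
∂π/∂e_V = 33 − e_R − 10e_V = 0, so e_V = 3.3 − 0.1e_R.
The best-response slope de_V/de_R = −0.1 < 0: the reaction function is downward-sloping, so the choices are strategic substitutes.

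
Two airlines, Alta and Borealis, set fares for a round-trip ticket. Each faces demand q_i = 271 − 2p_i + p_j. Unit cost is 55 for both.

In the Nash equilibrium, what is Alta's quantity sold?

Alta's profit: π = (p_{Alta} − 55)(271 − 2p_{Alta} + p_{Borealis}).
∂π/∂p_{Alta} = 381 − 4p_{Alta} + p_{Borealis} = 0 ⇒ p_{Alta} = 95.25 + 0.25p_{Borealis}.
The game is symmetric, so in equilibrium p_{Borealis} = p_{Alta}: the reaction function gives 0.75p_{Alta} = 95.25, hence p_{Alta} = 127.
q_{Alta} = 271 − 2·127 + 127 = 144.

144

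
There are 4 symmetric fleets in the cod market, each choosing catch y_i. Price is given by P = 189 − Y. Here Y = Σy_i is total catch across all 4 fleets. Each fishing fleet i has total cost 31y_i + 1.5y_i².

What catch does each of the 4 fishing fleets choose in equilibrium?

A representative fishing fleet's profit is π_i = y_i(189 − Y) − 31y_i − 1.5y_i², with Y = y_i + Σ_{j≠i} y_j.
First-order condition: 158 − 5y_i − Σ_{j≠i} y_j = 0.
With identical fishing fleets, set every y_j = y: then 158 − 5y − 3y = 0, i.e. y = 158/8 = 19.75.

19.75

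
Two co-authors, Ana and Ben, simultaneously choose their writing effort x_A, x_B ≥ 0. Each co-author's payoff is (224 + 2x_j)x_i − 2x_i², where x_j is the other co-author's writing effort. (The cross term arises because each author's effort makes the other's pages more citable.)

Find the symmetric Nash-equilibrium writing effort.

Ana's payoff is (224 + 2x_B)x_A − 2x_A².
∂π/∂x_A = 224 + 2x_B − 4x_A = 0, so x_A = 56 + 0.5x_B.
The game is symmetric, so in equilibrium x_B = x_A: the reaction function gives 0.5x_A = 56, hence x_A = 112.

112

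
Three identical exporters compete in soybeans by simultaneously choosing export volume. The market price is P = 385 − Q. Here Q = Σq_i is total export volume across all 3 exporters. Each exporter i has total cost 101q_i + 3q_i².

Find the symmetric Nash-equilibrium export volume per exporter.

A representative exporter's profit is π_i = q_i(385 − Q) − 101q_i − 3q_i², with Q = q_i + Σ_{j≠i} q_j.
First-order condition: 284 − 8q_i − Σ_{j≠i} q_j = 0.
With identical exporters, set every q_j = q: then 284 − 8q − 2q = 0, i.e. q = 284/10 = 28.4.

28.4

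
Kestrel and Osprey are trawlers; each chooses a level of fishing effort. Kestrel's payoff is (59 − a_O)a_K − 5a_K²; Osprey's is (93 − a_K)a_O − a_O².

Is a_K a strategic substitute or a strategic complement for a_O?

Expanding Kestrel's payoff: 59a_K − a_Oa_K − 5a_K².
∂π/∂a_K = 59 − a_O − 10a_K = 0, so a_K = 5.9 − 0.1a_O.
The best-response slope da_K/da_O = −0.1 < 0: the reaction function is downward-sloping, so the choices are strategic substitutes.

strategic substitutes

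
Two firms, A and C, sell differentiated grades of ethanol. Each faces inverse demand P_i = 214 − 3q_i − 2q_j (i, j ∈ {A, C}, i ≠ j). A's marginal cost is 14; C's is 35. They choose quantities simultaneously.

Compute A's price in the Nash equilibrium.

Firm A's profit: π = q_A(214 − 3q_A − 2q_C) − 14q_A.
∂π/∂q_A = 200 − 6q_A − 2q_C = 0 ⇒ q_A = 100/3 − (1/3)q_C.
Similarly q_C = 179/6 − (1/3)q_A.
Substituting the second reaction function into the first: q_A = 100/3 − (1/3)(179/6 − (1/3)q_A), which gives (8/9)q_A = 421/18 ⇒ q_A = 26.3125.
Then q_C = 179/6 − (1/3)·26.3125 = 21.0625.
P_A = 214 − 3·26.3125 − 2·21.0625 = 92.9375.

92.9375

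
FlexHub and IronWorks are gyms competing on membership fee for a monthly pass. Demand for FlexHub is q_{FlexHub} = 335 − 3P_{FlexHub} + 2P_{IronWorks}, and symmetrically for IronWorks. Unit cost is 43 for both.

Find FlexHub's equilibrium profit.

FlexHub's profit: π = (P_{FlexHub} − 43)(335 − 3P_{FlexHub} + 2P_{IronWorks}).
∂π/∂P_{FlexHub} = 464 − 6P_{FlexHub} + 2P_{IronWorks} = 0 ⇒ P_{FlexHub} = 232/3 + (1/3)P_{IronWorks}.
Setting P_{FlexHub} = P_{IronWorks} in the reaction function: P_{FlexHub} = 232/3 + (1/3)P_{FlexHub}, so P_{FlexHub} = (232/3) / (2/3) = 116.
q_{FlexHub} = 335 − 3·116 + 2·116 = 219.
Profit = (116 − 43)·219 = 15987.

15987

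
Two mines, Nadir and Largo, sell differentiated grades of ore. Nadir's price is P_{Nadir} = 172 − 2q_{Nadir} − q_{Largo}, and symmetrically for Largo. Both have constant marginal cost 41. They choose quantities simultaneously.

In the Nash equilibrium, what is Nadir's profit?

Mine Nadir's profit: π = q_{Nadir}(172 − 2q_{Nadir} − q_{Largo}) − 41q_{Nadir}.
∂π/∂q_{Nadir} = 131 − 4q_{Nadir} − q_{Largo} = 0 ⇒ q_{Nadir} = 32.75 − 0.25q_{Largo}.
Setting q_{Nadir} = q_{Largo} in the reaction function: q_{Nadir} = 32.75 − 0.25q_{Nadir}, so q_{Nadir} = 32.75 / 1.25 = 26.2.
P_{Nadir} = 172 − 2·26.2 − 26.2 = 93.4.
Profit = (93.4 − 41)·26.2 = 1372.88.

1372.88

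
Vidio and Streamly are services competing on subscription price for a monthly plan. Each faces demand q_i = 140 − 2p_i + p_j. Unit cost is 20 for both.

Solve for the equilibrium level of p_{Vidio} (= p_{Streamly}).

60

Vidio's profit: π = (p_{Vidio} − 20)(140 − 2p_{Vidio} + p_{Streamly}).
∂π/∂p_{Vidio} = 180 − 4p_{Vidio} + p_{Streamly} = 0 ⇒ p_{Vidio} = 45 + 0.25p_{Streamly}.
Setting p_{Vidio} = p_{Streamly} in the reaction function: p_{Vidio} = 45 + 0.25p_{Vidio}, so p_{Vidio} = 45 / 0.75 = 60.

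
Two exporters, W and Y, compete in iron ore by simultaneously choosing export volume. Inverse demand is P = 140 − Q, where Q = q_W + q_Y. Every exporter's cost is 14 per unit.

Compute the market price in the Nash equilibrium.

Exporter W's profit: π = q_W(140 − (q_W + q_Y)) − 14q_W.
∂π/∂q_W = 126 − 2q_W − q_Y = 0, so q_W = 63 − 0.5q_Y.
The game is symmetric, so in equilibrium q_Y = q_W: the reaction function gives 1.5q_W = 63, hence q_W = 42.
Equilibrium price: P = 140 − 84 = 56.

56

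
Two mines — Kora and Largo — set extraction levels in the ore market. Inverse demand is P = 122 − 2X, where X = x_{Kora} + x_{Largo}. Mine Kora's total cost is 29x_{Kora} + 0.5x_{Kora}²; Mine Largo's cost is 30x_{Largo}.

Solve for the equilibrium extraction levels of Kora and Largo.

11.75, 17.125

Mine Kora's profit: π = x_{Kora}(122 − 2(x_{Kora} + x_{Largo})) − 29x_{Kora} − 0.5x_{Kora}².
∂π/∂x_{Kora} = 93 − 5x_{Kora} − 2x_{Largo} = 0, so x_{Kora} = 18.6 − 0.4x_{Largo}.
For Largo: ∂π/∂x_{Largo} = 92 − 4x_{Largo} − 2x_{Kora} = 0 ⇒ x_{Largo} = 23 − 0.5x_{Kora}.
Substituting the second reaction function into the first: x_{Kora} = 18.6 − 0.4(23 − 0.5x_{Kora}), which gives 0.8x_{Kora} = 9.4 ⇒ x_{Kora} = 11.75.
Then x_{Largo} = 23 − 0.5·11.75 = 17.125.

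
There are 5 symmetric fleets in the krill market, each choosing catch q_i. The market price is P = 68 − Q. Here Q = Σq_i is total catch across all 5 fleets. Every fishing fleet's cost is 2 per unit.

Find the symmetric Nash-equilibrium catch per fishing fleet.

A representative fishing fleet's profit is π_i = q_i(68 − Q) − 2q_i, with Q = q_i + Σ_{j≠i} q_j.
First-order condition: 66 − 2q_i − Σ_{j≠i} q_j = 0.
With identical fishing fleets, set every q_j = q: then 66 − 2q − 4q = 0, i.e. q = 66/6 = 11.

11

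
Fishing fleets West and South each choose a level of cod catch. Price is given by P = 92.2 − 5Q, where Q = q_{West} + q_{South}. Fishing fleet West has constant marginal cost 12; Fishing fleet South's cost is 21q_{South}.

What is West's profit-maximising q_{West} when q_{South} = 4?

Fishing fleet West's profit: π = q_{West}(92.2 − 5(q_{West} + q_{South})) − 12q_{West}.
∂π/∂q_{West} = 80.2 − 10q_{West} − 5q_{South} = 0, so q_{West} = 8.02 − 0.5q_{South}.
At q_{South} = 4: q_{West} = 8.02 − 0.5·4 = 6.02.

6.02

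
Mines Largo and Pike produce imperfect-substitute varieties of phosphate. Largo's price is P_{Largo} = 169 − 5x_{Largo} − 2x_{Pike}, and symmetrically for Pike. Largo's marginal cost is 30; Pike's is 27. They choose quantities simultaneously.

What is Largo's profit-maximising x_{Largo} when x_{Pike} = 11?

Mine Largo's profit: π = x_{Largo}(169 − 5x_{Largo} − 2x_{Pike}) − 30x_{Largo}.
∂π/∂x_{Largo} = 139 − 10x_{Largo} − 2x_{Pike} = 0 ⇒ x_{Largo} = 13.9 − 0.2x_{Pike}.
At x_{Pike} = 11: x_{Largo} = 13.9 − 0.2·11 = 11.7.

11.7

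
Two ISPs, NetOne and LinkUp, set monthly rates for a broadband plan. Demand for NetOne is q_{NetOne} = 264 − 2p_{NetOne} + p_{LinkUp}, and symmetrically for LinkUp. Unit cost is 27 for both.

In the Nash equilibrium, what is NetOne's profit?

12482

NetOne's profit: π = (p_{NetOne} − 27)(264 − 2p_{NetOne} + p_{LinkUp}).
∂π/∂p_{NetOne} = 318 − 4p_{NetOne} + p_{LinkUp} = 0 ⇒ p_{NetOne} = 79.5 + 0.25p_{LinkUp}.
By symmetry p_{LinkUp} = p_{NetOne}; substituting into the reaction function, 0.75p_{NetOne} = 79.5 and p_{NetOne} = 106.
q_{NetOne} = 264 − 2·106 + 106 = 158.
Profit = (106 − 27)·158 = 12482.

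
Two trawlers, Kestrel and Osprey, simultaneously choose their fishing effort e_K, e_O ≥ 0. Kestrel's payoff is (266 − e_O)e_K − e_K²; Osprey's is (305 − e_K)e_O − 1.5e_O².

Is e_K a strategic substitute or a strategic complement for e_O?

Expanding Kestrel's payoff: 266e_K − e_Oe_K − e_K².
∂π/∂e_K = 266 − e_O − 2e_K = 0, so e_K = 133 − 0.5e_O.
The best-response slope de_K/de_O = −0.5 < 0: the reaction function is downward-sloping, so the choices are strategic substitutes.

strategic substitutes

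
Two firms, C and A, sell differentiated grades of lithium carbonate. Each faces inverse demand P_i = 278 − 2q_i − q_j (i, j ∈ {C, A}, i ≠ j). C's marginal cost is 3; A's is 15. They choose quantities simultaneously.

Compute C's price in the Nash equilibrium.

Firm C's profit: π = q_C(278 − 2q_C − q_A) − 3q_C.
∂π/∂q_C = 275 − 4q_C − q_A = 0 ⇒ q_C = 68.75 − 0.25q_A.
Similarly q_A = 65.75 − 0.25q_C.
Substituting the second reaction function into the first: q_C = 68.75 − 0.25(65.75 − 0.25q_C), which gives 0.9375q_C = 52.3125 ⇒ q_C = 55.8.
Then q_A = 65.75 − 0.25·55.8 = 51.8.
P_C = 278 − 2·55.8 − 51.8 = 114.6.

114.6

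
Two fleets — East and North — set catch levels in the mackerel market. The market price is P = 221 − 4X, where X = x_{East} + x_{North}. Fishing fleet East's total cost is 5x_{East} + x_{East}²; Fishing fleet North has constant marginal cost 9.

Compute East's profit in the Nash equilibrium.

Fishing fleet East's profit: π = x_{East}(221 − 4(x_{East} + x_{North})) − 5x_{East} − x_{East}².
∂π/∂x_{East} = 216 − 10x_{East} − 4x_{North} = 0, so x_{East} = 21.6 − 0.4x_{North}.
For North: ∂π/∂x_{North} = 212 − 8x_{North} − 4x_{East} = 0 ⇒ x_{North} = 26.5 − 0.5x_{East}.
Solving the two reaction functions simultaneously: (1 − (−0.4)(−0.5))x_{East} = 21.6 − 0.4·26.5, so 0.8x_{East} = 11 and x_{East} = 13.75.
Then x_{North} = 26.5 − 0.5·13.75 = 19.625.
Price P = 221 − 4·33.375 = 87.5.
East's profit: (87.5 − 5)·13.75 − (13.75)² = 945.3125.

945.3125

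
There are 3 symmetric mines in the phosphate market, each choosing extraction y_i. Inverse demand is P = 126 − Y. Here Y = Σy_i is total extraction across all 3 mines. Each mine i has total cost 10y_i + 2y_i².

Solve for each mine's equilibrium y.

14.5

A representative mine's profit is π_i = y_i(126 − Y) − 10y_i − 2y_i², with Y = y_i + Σ_{j≠i} y_j.
First-order condition: 116 − 6y_i − Σ_{j≠i} y_j = 0.
In a symmetric equilibrium every mine chooses the same y, so Σ_{j≠i} y_j = 2y. The condition becomes 116 − 8y = 0, giving y = 116/8 = 14.5.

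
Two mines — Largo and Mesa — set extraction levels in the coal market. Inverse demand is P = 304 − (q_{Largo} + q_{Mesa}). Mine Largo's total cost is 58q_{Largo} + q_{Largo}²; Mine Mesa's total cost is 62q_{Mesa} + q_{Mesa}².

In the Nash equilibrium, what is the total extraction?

Mine Largo's profit: π = q_{Largo}(304 − (q_{Largo} + q_{Mesa})) − 58q_{Largo} − q_{Largo}².
∂π/∂q_{Largo} = 246 − 4q_{Largo} − q_{Mesa} = 0, so q_{Largo} = 61.5 − 0.25q_{Mesa}.
By the same steps for Mesa: q_{Mesa} = 60.5 − 0.25q_{Largo}.
Solving the two reaction functions simultaneously: (1 − (−0.25)(−0.25))q_{Largo} = 61.5 − 0.25·60.5, so 0.9375q_{Largo} = 46.375 and q_{Largo} = 742/15.
Then q_{Mesa} = 60.5 − 0.25·(742/15) = 722/15.
Total extraction: 742/15 + 722/15 = 97.6.

97.6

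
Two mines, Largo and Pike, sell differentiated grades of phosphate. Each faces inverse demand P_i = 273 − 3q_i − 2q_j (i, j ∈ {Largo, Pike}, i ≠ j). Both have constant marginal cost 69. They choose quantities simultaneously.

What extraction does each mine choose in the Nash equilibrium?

25.5

Mine Largo's profit: π = q_{Largo}(273 − 3q_{Largo} − 2q_{Pike}) − 69q_{Largo}.
∂π/∂q_{Largo} = 204 − 6q_{Largo} − 2q_{Pike} = 0 ⇒ q_{Largo} = 34 − (1/3)q_{Pike}.
By symmetry q_{Pike} = q_{Largo}; substituting into the reaction function, (4/3)q_{Largo} = 34 and q_{Largo} = 25.5.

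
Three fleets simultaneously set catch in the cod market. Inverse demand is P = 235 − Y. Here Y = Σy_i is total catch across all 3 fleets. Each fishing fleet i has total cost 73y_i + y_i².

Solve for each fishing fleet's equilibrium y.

A representative fishing fleet's profit is π_i = y_i(235 − Y) − 73y_i − y_i², with Y = y_i + Σ_{j≠i} y_j.
First-order condition: 162 − 4y_i − Σ_{j≠i} y_j = 0.
Imposing symmetry (y_j = y for all j) turns Σ_{j≠i} y_j into 2y, so 162 = 6y and y = 27.

27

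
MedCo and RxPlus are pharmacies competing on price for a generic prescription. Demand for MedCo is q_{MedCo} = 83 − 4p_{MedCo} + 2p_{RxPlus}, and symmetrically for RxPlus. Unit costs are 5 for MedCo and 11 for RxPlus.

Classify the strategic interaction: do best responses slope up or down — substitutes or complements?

MedCo's profit: π = (p_{MedCo} − 5)(83 − 4p_{MedCo} + 2p_{RxPlus}).
∂π/∂p_{MedCo} = 103 − 8p_{MedCo} + 2p_{RxPlus} = 0 ⇒ p_{MedCo} = 12.875 + 0.25p_{RxPlus}.
The best-response slope dp_{MedCo}/dp_{RxPlus} = 0.25 > 0: the reaction function is upward-sloping, so the choices are strategic complements.

strategic complements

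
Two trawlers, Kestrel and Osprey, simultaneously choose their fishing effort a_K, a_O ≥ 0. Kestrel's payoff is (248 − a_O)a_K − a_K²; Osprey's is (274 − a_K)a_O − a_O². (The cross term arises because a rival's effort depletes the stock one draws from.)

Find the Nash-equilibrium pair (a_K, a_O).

Expanding Kestrel's payoff: 248a_K − a_Oa_K − a_K².
∂π/∂a_K = 248 − a_O − 2a_K = 0, so a_K = 124 − 0.5a_O.
Likewise for Osprey: a_O = 137 − 0.5a_K.
Solving the two reaction functions simultaneously: (1 − (−0.5)(−0.5))a_K = 124 − 0.5·137, so 0.75a_K = 55.5 and a_K = 74.
Then a_O = 137 − 0.5·74 = 100.

74, 100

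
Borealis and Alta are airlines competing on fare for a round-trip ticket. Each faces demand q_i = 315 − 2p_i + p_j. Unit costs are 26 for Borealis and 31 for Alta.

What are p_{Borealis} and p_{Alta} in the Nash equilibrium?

123, 125

Borealis's profit: π = (p_{Borealis} − 26)(315 − 2p_{Borealis} + p_{Alta}).
∂π/∂p_{Borealis} = 367 − 4p_{Borealis} + p_{Alta} = 0 ⇒ p_{Borealis} = 91.75 + 0.25p_{Alta}.
Similarly p_{Alta} = 94.25 + 0.25p_{Borealis}.
Plugging p_{Alta} into Borealis's best response: p_{Borealis} = 91.75 + 0.25(94.25 + 0.25p_{Borealis}) ⇒ 0.9375p_{Borealis} = 115.3125, so p_{Borealis} = 123.
Then p_{Alta} = 94.25 + 0.25·123 = 125.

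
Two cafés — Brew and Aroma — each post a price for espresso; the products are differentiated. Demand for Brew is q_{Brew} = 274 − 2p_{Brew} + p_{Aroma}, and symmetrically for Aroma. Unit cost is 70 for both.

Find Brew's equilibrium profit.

Brew's profit: π = (p_{Brew} − 70)(274 − 2p_{Brew} + p_{Aroma}).
∂π/∂p_{Brew} = 414 − 4p_{Brew} + p_{Aroma} = 0 ⇒ p_{Brew} = 103.5 + 0.25p_{Aroma}.
By symmetry p_{Aroma} = p_{Brew}; substituting into the reaction function, 0.75p_{Brew} = 103.5 and p_{Brew} = 138.
q_{Brew} = 274 − 2·138 + 138 = 136.
Profit = (138 − 70)·136 = 9248.

9248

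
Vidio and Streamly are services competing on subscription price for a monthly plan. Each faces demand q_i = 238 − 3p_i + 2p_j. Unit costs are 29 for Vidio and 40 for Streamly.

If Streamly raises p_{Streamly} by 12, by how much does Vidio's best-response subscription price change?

4

Vidio's profit: π = (p_{Vidio} − 29)(238 − 3p_{Vidio} + 2p_{Streamly}).
∂π/∂p_{Vidio} = 325 − 6p_{Vidio} + 2p_{Streamly} = 0 ⇒ p_{Vidio} = 325/6 + (1/3)p_{Streamly}.
The reaction-function slope is 1/3, so a 12-unit rise in p_{Streamly} moves p_{Vidio} by 1/3 × 12 = 4. Vidio's best response rises — the actions are strategic complements.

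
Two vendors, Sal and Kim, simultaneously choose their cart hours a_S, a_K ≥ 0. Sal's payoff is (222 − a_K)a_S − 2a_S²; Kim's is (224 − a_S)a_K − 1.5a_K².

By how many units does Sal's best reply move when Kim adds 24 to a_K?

-6

Expanding Sal's payoff: 222a_S − a_Ka_S − 2a_S².
∂π/∂a_S = 222 − a_K − 4a_S = 0, so a_S = 55.5 − 0.25a_K.
The reaction-function slope is −0.25, so a 24-unit rise in a_K moves a_S by −0.25 × 24 = −6. Sal's best response falls — the actions are strategic substitutes.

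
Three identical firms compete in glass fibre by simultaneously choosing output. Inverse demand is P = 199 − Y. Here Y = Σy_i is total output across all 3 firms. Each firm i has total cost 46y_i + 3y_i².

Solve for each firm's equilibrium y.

A representative firm's profit is π_i = y_i(199 − Y) − 46y_i − 3y_i², with Y = y_i + Σ_{j≠i} y_j.
First-order condition: 153 − 8y_i − Σ_{j≠i} y_j = 0.
In a symmetric equilibrium every firm chooses the same y, so Σ_{j≠i} y_j = 2y. The condition becomes 153 − 10y = 0, giving y = 153/10 = 15.3.

15.3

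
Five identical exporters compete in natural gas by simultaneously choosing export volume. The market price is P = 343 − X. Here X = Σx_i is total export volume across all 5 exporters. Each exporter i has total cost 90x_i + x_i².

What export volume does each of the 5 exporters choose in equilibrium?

A representative exporter's profit is π_i = x_i(343 − X) − 90x_i − x_i², with X = x_i + Σ_{j≠i} x_j.
First-order condition: 253 − 4x_i − Σ_{j≠i} x_j = 0.
With identical exporters, set every x_j = x: then 253 − 4x − 4x = 0, i.e. x = 253/8 = 31.625.

31.625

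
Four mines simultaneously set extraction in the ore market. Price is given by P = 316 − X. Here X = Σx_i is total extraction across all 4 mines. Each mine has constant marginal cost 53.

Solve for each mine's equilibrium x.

52.6

A representative mine's profit is π_i = x_i(316 − X) − 53x_i, with X = x_i + Σ_{j≠i} x_j.
First-order condition: 263 − 2x_i − Σ_{j≠i} x_j = 0.
With identical mines, set every x_j = x: then 263 − 2x − 3x = 0, i.e. x = 263/5 = 52.6.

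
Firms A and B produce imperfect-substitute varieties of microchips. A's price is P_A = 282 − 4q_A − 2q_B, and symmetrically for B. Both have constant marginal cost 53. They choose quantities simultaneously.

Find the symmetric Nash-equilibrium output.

22.9

Firm A's profit: π = q_A(282 − 4q_A − 2q_B) − 53q_A.
∂π/∂q_A = 229 − 8q_A − 2q_B = 0 ⇒ q_A = 28.625 − 0.25q_B.
Setting q_A = q_B in the reaction function: q_A = 28.625 − 0.25q_A, so q_A = 28.625 / 1.25 = 22.9.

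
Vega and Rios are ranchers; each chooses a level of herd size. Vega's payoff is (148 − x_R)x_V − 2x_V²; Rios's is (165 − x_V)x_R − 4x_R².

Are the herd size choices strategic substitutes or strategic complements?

strategic substitutes

Expanding Vega's payoff: 148x_V − x_Rx_V − 2x_V².
∂π/∂x_V = 148 − x_R − 4x_V = 0, so x_V = 37 − 0.25x_R.
The best-response slope dx_V/dx_R = −0.25 < 0: the reaction function is downward-sloping, so the choices are strategic substitutes.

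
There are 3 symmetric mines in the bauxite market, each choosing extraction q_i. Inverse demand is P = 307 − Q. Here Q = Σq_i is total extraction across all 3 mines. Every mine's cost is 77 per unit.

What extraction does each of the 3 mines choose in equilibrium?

57.5

A representative mine's profit is π_i = q_i(307 − Q) − 77q_i, with Q = q_i + Σ_{j≠i} q_j.
First-order condition: 230 − 2q_i − Σ_{j≠i} q_j = 0.
With identical mines, set every q_j = q: then 230 − 2q − 2q = 0, i.e. q = 230/4 = 57.5.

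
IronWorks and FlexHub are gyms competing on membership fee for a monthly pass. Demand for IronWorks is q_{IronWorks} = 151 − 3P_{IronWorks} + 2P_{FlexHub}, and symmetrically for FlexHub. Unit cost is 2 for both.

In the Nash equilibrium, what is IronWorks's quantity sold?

IronWorks's profit: π = (P_{IronWorks} − 2)(151 − 3P_{IronWorks} + 2P_{FlexHub}).
∂π/∂P_{IronWorks} = 157 − 6P_{IronWorks} + 2P_{FlexHub} = 0 ⇒ P_{IronWorks} = 157/6 + (1/3)P_{FlexHub}.
By symmetry P_{FlexHub} = P_{IronWorks}; substituting into the reaction function, (2/3)P_{IronWorks} = 157/6 and P_{IronWorks} = 39.25.
q_{IronWorks} = 151 − 3·39.25 + 2·39.25 = 111.75.

111.75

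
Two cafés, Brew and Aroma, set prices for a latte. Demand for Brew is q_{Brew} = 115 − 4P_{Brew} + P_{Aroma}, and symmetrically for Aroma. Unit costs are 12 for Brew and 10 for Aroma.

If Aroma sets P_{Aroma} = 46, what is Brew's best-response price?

26.125

Brew's profit: π = (P_{Brew} − 12)(115 − 4P_{Brew} + P_{Aroma}).
∂π/∂P_{Brew} = 163 − 8P_{Brew} + P_{Aroma} = 0 ⇒ P_{Brew} = 20.375 + 0.125P_{Aroma}.
At P_{Aroma} = 46: P_{Brew} = 20.375 + 0.125·46 = 26.125.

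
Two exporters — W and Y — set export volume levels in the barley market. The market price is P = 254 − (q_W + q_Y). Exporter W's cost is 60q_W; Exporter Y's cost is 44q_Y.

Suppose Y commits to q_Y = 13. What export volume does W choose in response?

Exporter W's profit: π = q_W(254 − (q_W + q_Y)) − 60q_W.
∂π/∂q_W = 194 − 2q_W − q_Y = 0, so q_W = 97 − 0.5q_Y.
At q_Y = 13: q_W = 97 − 0.5·13 = 90.5.

90.5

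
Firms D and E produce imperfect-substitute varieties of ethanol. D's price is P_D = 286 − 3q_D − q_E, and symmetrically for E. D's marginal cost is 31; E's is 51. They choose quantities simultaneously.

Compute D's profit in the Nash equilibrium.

Firm D's profit: π = q_D(286 − 3q_D − q_E) − 31q_D.
∂π/∂q_D = 255 − 6q_D − q_E = 0 ⇒ q_D = 42.5 − (1/6)q_E.
Similarly q_E = 235/6 − (1/6)q_D.
Substituting the second reaction function into the first: q_D = 42.5 − (1/6)(235/6 − (1/6)q_D), which gives (35/36)q_D = 1295/36 ⇒ q_D = 37.
Then q_E = 235/6 − (1/6)·37 = 33.
P_D = 286 − 3·37 − 33 = 142.
Profit = (142 − 31)·37 = 4107.

4107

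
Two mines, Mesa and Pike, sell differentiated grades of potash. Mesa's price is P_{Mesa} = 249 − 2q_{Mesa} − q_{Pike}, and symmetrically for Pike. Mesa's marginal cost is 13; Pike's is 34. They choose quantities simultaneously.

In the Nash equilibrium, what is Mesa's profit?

Mine Mesa's profit: π = q_{Mesa}(249 − 2q_{Mesa} − q_{Pike}) − 13q_{Mesa}.
∂π/∂q_{Mesa} = 236 − 4q_{Mesa} − q_{Pike} = 0 ⇒ q_{Mesa} = 59 − 0.25q_{Pike}.
Similarly q_{Pike} = 53.75 − 0.25q_{Mesa}.
Substituting the second reaction function into the first: q_{Mesa} = 59 − 0.25(53.75 − 0.25q_{Mesa}), which gives 0.9375q_{Mesa} = 45.5625 ⇒ q_{Mesa} = 48.6.
Then q_{Pike} = 53.75 − 0.25·48.6 = 41.6.
P_{Mesa} = 249 − 2·48.6 − 41.6 = 110.2.
Profit = (110.2 − 13)·48.6 = 4723.92.

4723.92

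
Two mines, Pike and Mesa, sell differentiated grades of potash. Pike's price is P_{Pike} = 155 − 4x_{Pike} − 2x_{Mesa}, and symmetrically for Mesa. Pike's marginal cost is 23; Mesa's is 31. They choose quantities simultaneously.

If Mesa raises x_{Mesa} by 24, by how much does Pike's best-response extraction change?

Mine Pike's profit: π = x_{Pike}(155 − 4x_{Pike} − 2x_{Mesa}) − 23x_{Pike}.
∂π/∂x_{Pike} = 132 − 8x_{Pike} − 2x_{Mesa} = 0 ⇒ x_{Pike} = 16.5 − 0.25x_{Mesa}.
The reaction-function slope is −0.25, so a 24-unit rise in x_{Mesa} moves x_{Pike} by −0.25 × 24 = −6. Pike's best response falls — the actions are strategic substitutes.

-6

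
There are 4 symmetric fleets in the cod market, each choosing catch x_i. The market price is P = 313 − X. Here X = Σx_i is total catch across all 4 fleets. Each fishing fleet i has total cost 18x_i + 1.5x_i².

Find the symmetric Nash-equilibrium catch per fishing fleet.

36.875

A representative fishing fleet's profit is π_i = x_i(313 − X) − 18x_i − 1.5x_i², with X = x_i + Σ_{j≠i} x_j.
First-order condition: 295 − 5x_i − Σ_{j≠i} x_j = 0.
Imposing symmetry (x_j = x for all j) turns Σ_{j≠i} x_j into 3x, so 295 = 8x and x = 36.875.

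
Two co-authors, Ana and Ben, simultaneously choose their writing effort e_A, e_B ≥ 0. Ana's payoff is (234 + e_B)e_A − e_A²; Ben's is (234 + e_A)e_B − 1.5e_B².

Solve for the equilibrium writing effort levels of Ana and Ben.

187.2, 140.4

Expanding Ana's payoff: 234e_A + e_Be_A − e_A².
∂π/∂e_A = 234 + e_B − 2e_A = 0, so e_A = 117 + 0.5e_B.
Likewise for Ben: e_B = 78 + (1/3)e_A.
Solving the two reaction functions simultaneously: (1 − (0.5)(1/3))e_A = 117 + 0.5·78, so (5/6)e_A = 156 and e_A = 187.2.
Then e_B = 78 + (1/3)·187.2 = 140.4.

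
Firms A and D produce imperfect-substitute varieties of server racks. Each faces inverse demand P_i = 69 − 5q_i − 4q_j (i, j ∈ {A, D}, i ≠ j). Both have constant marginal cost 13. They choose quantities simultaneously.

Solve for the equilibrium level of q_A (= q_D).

4

Firm A's profit: π = q_A(69 − 5q_A − 4q_D) − 13q_A.
∂π/∂q_A = 56 − 10q_A − 4q_D = 0 ⇒ q_A = 5.6 − 0.4q_D.
The game is symmetric, so in equilibrium q_D = q_A: the reaction function gives 1.4q_A = 5.6, hence q_A = 4.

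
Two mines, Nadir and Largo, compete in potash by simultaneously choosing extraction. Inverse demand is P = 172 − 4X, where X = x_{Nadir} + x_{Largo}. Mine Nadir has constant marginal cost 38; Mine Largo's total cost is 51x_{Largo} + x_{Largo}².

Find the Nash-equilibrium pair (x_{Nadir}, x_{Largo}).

13.375, 6.75

Mine Nadir's profit: π = x_{Nadir}(172 − 4(x_{Nadir} + x_{Largo})) − 38x_{Nadir}.
∂π/∂x_{Nadir} = 134 − 8x_{Nadir} − 4x_{Largo} = 0, so x_{Nadir} = 16.75 − 0.5x_{Largo}.
For Largo: ∂π/∂x_{Largo} = 121 − 10x_{Largo} − 4x_{Nadir} = 0 ⇒ x_{Largo} = 12.1 − 0.4x_{Nadir}.
Plugging x_{Largo} into Nadir's best response: x_{Nadir} = 16.75 − 0.5(12.1 − 0.4x_{Nadir}) ⇒ 0.8x_{Nadir} = 10.7, so x_{Nadir} = 13.375.
Then x_{Largo} = 12.1 − 0.4·13.375 = 6.75.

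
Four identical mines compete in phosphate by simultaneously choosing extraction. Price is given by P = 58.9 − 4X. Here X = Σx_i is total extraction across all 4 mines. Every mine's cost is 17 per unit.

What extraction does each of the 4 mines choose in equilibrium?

A representative mine's profit is π_i = x_i(58.9 − 4X) − 17x_i, with X = x_i + Σ_{j≠i} x_j.
First-order condition: 41.9 − 8x_i − 4Σ_{j≠i} x_j = 0.
Imposing symmetry (x_j = x for all j) turns Σ_{j≠i} x_j into 3x, so 41.9 = 20x and x = 2.095.

2.095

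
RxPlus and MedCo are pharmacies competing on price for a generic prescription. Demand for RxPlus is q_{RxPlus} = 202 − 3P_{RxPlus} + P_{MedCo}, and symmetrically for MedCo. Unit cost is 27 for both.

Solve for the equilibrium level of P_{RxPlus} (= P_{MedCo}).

RxPlus's profit: π = (P_{RxPlus} − 27)(202 − 3P_{RxPlus} + P_{MedCo}).
∂π/∂P_{RxPlus} = 283 − 6P_{RxPlus} + P_{MedCo} = 0 ⇒ P_{RxPlus} = 283/6 + (1/6)P_{MedCo}.
By symmetry P_{MedCo} = P_{RxPlus}; substituting into the reaction function, (5/6)P_{RxPlus} = 283/6 and P_{RxPlus} = 56.6.

56.6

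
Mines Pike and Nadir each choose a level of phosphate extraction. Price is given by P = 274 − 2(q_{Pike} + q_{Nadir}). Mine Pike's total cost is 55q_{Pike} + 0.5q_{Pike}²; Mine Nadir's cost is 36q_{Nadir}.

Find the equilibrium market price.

Mine Pike's profit: π = q_{Pike}(274 − 2(q_{Pike} + q_{Nadir})) − 55q_{Pike} − 0.5q_{Pike}².
∂π/∂q_{Pike} = 219 − 5q_{Pike} − 2q_{Nadir} = 0, so q_{Pike} = 43.8 − 0.4q_{Nadir}.
For Nadir: ∂π/∂q_{Nadir} = 238 − 4q_{Nadir} − 2q_{Pike} = 0 ⇒ q_{Nadir} = 59.5 − 0.5q_{Pike}.
Plugging q_{Nadir} into Pike's best response: q_{Pike} = 43.8 − 0.4(59.5 − 0.5q_{Pike}) ⇒ 0.8q_{Pike} = 20, so q_{Pike} = 25.
Then q_{Nadir} = 59.5 − 0.5·25 = 47.
Equilibrium price: P = 274 − 2·72 = 130.

130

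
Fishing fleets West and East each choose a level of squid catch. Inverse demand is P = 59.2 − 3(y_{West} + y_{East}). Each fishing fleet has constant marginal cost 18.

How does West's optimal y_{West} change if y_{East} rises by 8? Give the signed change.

Fishing fleet West's profit: π = y_{West}(59.2 − 3(y_{West} + y_{East})) − 18y_{West}.
∂π/∂y_{West} = 41.2 − 6y_{West} − 3y_{East} = 0, so y_{West} = 103/15 − 0.5y_{East}.
The reaction-function slope is −0.5, so an 8-unit rise in y_{East} moves y_{West} by −0.5 × 8 = −4. West's best response falls — the actions are strategic substitutes.

-4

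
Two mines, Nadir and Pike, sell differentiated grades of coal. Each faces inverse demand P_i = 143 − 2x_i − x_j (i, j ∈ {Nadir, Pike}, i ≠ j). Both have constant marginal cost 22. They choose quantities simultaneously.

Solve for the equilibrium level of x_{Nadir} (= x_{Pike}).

24.2

Mine Nadir's profit: π = x_{Nadir}(143 − 2x_{Nadir} − x_{Pike}) − 22x_{Nadir}.
∂π/∂x_{Nadir} = 121 − 4x_{Nadir} − x_{Pike} = 0 ⇒ x_{Nadir} = 30.25 − 0.25x_{Pike}.
By symmetry x_{Pike} = x_{Nadir}; substituting into the reaction function, 1.25x_{Nadir} = 30.25 and x_{Nadir} = 24.2.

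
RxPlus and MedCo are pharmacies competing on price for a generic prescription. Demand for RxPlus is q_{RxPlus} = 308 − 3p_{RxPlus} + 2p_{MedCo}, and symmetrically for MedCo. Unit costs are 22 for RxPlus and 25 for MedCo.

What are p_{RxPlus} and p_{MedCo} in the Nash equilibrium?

94.0625, 95.1875

RxPlus's profit: π = (p_{RxPlus} − 22)(308 − 3p_{RxPlus} + 2p_{MedCo}).
∂π/∂p_{RxPlus} = 374 − 6p_{RxPlus} + 2p_{MedCo} = 0 ⇒ p_{RxPlus} = 187/3 + (1/3)p_{MedCo}.
Similarly p_{MedCo} = 383/6 + (1/3)p_{RxPlus}.
Plugging p_{MedCo} into RxPlus's best response: p_{RxPlus} = 187/3 + (1/3)(383/6 + (1/3)p_{RxPlus}) ⇒ (8/9)p_{RxPlus} = 1505/18, so p_{RxPlus} = 94.0625.
Then p_{MedCo} = 383/6 + (1/3)·94.0625 = 95.1875.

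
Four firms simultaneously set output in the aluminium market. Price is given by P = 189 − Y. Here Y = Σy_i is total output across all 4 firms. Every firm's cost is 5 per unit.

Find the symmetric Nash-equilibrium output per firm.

A representative firm's profit is π_i = y_i(189 − Y) − 5y_i, with Y = y_i + Σ_{j≠i} y_j.
First-order condition: 184 − 2y_i − Σ_{j≠i} y_j = 0.
In a symmetric equilibrium every firm chooses the same y, so Σ_{j≠i} y_j = 3y. The condition becomes 184 − 5y = 0, giving y = 184/5 = 36.8.

36.8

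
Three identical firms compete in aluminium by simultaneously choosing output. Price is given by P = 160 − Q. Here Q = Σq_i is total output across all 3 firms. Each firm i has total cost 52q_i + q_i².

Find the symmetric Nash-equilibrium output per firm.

18

A representative firm's profit is π_i = q_i(160 − Q) − 52q_i − q_i², with Q = q_i + Σ_{j≠i} q_j.
First-order condition: 108 − 4q_i − Σ_{j≠i} q_j = 0.
Imposing symmetry (q_j = q for all j) turns Σ_{j≠i} q_j into 2q, so 108 = 6q and q = 18.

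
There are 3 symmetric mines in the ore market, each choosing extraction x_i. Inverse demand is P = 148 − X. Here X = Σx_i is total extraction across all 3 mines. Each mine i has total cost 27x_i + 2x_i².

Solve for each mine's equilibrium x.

15.125

A representative mine's profit is π_i = x_i(148 − X) − 27x_i − 2x_i², with X = x_i + Σ_{j≠i} x_j.
First-order condition: 121 − 6x_i − Σ_{j≠i} x_j = 0.
Imposing symmetry (x_j = x for all j) turns Σ_{j≠i} x_j into 2x, so 121 = 8x and x = 15.125.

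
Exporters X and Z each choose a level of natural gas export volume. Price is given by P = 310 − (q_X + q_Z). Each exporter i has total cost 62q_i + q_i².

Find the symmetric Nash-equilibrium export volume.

Exporter X's profit: π = q_X(310 − (q_X + q_Z)) − 62q_X − q_X².
∂π/∂q_X = 248 − 4q_X − q_Z = 0, so q_X = 62 − 0.25q_Z.
Setting q_X = q_Z in the reaction function: q_X = 62 − 0.25q_X, so q_X = 62 / 1.25 = 49.6.

49.6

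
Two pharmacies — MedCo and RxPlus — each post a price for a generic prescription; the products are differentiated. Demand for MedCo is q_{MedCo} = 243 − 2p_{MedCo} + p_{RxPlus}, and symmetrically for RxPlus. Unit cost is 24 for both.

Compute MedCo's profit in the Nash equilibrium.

10658

MedCo's profit: π = (p_{MedCo} − 24)(243 − 2p_{MedCo} + p_{RxPlus}).
∂π/∂p_{MedCo} = 291 − 4p_{MedCo} + p_{RxPlus} = 0 ⇒ p_{MedCo} = 72.75 + 0.25p_{RxPlus}.
The game is symmetric, so in equilibrium p_{RxPlus} = p_{MedCo}: the reaction function gives 0.75p_{MedCo} = 72.75, hence p_{MedCo} = 97.
q_{MedCo} = 243 − 2·97 + 97 = 146.
Profit = (97 − 24)·146 = 10658.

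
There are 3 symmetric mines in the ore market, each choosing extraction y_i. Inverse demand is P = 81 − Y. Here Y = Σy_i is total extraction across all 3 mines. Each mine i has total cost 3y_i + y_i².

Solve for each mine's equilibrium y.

A representative mine's profit is π_i = y_i(81 − Y) − 3y_i − y_i², with Y = y_i + Σ_{j≠i} y_j.
First-order condition: 78 − 4y_i − Σ_{j≠i} y_j = 0.
Imposing symmetry (y_j = y for all j) turns Σ_{j≠i} y_j into 2y, so 78 = 6y and y = 13.

13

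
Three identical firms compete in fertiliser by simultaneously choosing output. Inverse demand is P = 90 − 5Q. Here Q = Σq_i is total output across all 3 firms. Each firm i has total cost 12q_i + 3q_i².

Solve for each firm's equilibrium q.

A representative firm's profit is π_i = q_i(90 − 5Q) − 12q_i − 3q_i², with Q = q_i + Σ_{j≠i} q_j.
First-order condition: 78 − 16q_i − 5Σ_{j≠i} q_j = 0.
With identical firms, set every q_j = q: then 78 − 16q − 10q = 0, i.e. q = 78/26 = 3.

3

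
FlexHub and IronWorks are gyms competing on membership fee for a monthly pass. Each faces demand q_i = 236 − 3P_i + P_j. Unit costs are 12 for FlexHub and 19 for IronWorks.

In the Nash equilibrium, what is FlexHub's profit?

FlexHub's profit: π = (P_{FlexHub} − 12)(236 − 3P_{FlexHub} + P_{IronWorks}).
∂π/∂P_{FlexHub} = 272 − 6P_{FlexHub} + P_{IronWorks} = 0 ⇒ P_{FlexHub} = 136/3 + (1/6)P_{IronWorks}.
Similarly P_{IronWorks} = 293/6 + (1/6)P_{FlexHub}.
Solving the two reaction functions simultaneously: (1 − (1/6)(1/6))P_{FlexHub} = 136/3 + (1/6)·(293/6), so (35/36)P_{FlexHub} = 1925/36 and P_{FlexHub} = 55.
Then P_{IronWorks} = 293/6 + (1/6)·55 = 58.
q_{FlexHub} = 236 − 3·55 + 58 = 129.
Profit = (55 − 12)·129 = 5547.

5547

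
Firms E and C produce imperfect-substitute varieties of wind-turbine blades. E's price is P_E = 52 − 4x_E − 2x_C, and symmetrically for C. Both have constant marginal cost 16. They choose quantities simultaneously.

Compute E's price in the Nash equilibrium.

30.4

Firm E's profit: π = x_E(52 − 4x_E − 2x_C) − 16x_E.
∂π/∂x_E = 36 − 8x_E − 2x_C = 0 ⇒ x_E = 4.5 − 0.25x_C.
The game is symmetric, so in equilibrium x_C = x_E: the reaction function gives 1.25x_E = 4.5, hence x_E = 3.6.
P_E = 52 − 4·3.6 − 2·3.6 = 30.4.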